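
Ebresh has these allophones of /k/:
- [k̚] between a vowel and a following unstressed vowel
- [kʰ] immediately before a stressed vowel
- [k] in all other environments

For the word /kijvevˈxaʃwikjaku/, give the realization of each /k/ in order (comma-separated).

[k], [k], [k̚]

Occurrence 1 (position 1): no conditioning environment matches → elsewhere allophone [k].
Occurrence 2 (position 12): no conditioning environment matches → elsewhere allophone [k].
Occurrence 3 (position 15): between a vowel and a following unstressed vowel → [k̚].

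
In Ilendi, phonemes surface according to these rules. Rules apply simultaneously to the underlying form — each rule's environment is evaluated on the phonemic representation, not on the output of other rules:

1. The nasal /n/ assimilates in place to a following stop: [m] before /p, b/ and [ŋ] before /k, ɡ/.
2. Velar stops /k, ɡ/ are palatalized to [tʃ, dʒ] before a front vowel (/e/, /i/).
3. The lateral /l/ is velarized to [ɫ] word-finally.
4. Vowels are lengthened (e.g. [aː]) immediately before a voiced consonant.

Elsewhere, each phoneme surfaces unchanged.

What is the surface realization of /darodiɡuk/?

/d/ — not in any rule's target class → [d].
/a/ — between /d/ and /r/, before a voiced consonant — surfaces as [aː] (rule 4).
/r/ stays [r].
Rule 4 applies to /o/ (between /r/ and /d/: before a voiced consonant) → [oː].
/d/ — not in any rule's target class → [d].
Rule 4 applies to /i/ (between /d/ and /ɡ/: before a voiced consonant) → [iː].
/ɡ/ — between /i/ and /u/; rule 2 does not apply here → [ɡ].
/u/ — between /ɡ/ and /k/; rule 4 does not apply here → [u].
/k/ — word-final; rule 2 does not apply here → [k].

[daːroːdiːɡuk]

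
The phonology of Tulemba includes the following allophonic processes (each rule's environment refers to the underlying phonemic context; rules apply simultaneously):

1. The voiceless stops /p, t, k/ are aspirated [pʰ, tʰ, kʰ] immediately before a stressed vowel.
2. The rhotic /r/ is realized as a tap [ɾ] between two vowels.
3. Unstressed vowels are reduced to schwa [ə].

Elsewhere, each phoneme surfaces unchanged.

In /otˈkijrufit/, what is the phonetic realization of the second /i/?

/i/ meets the environment for rule 3 (in an unstressed syllable) → [ə].

[ə]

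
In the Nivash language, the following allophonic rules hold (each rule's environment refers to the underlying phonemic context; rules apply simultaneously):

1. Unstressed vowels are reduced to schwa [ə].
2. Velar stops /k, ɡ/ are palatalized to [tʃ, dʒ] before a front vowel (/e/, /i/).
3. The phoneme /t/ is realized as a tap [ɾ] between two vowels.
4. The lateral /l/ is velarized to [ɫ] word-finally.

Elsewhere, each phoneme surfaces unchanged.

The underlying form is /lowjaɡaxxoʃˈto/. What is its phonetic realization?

/l/ — word-initial; rule 4 does not apply here → [l].
/o/ (between /l/ and /w/) occurs in an unstressed syllable → [ə] by rule 1.
/a/ — between /j/ and /ɡ/, in an unstressed syllable — surfaces as [ə] (rule 1).
/ɡ/ (between /a/ and /a/) is in the target of rule 2 but the environment (before a front vowel) is not met → [ɡ].
Rule 1 applies to /a/ (between /ɡ/ and /x/: in an unstressed syllable) → [ə].
/o/ (between /x/ and /ʃ/): in an unstressed syllable, so rule 1 applies → [ə].
/t/ (between /ʃ/ and /o/) is in the target of rule 3 but the environment (between two vowels) is not met → [t].
/o/ — word-final; rule 1 does not apply here → [o].

[ləwjəɡəxxəʃˈto]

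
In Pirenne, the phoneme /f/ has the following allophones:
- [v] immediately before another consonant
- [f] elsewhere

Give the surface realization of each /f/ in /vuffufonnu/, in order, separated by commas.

Occurrence 1 (position 3): immediately before another consonant → [v].
Occurrence 2 (position 4): no conditioning environment matches → elsewhere allophone [f].
Occurrence 3 (position 6): no conditioning environment matches → elsewhere allophone [f].

[v], [f], [f]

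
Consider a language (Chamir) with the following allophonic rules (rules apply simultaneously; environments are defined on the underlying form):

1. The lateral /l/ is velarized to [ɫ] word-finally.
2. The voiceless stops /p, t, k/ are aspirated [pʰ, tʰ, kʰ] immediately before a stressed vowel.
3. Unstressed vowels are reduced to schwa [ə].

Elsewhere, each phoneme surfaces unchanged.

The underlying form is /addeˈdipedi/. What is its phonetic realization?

[əddəˈdipədə]

Rule 3 applies to /a/ (word-initial: in an unstressed syllable) → [ə].
/d/ (between /a/ and /d/) is unaffected → [d].
/d/ stays [d].
/e/ — between /d/ and /d/, in an unstressed syllable — surfaces as [ə] (rule 3).
/d/ (between /e/ and /i/): no rule targets it → [d].
/i/ (between /d/ and /p/) fails the environment for rule 3, so it stays [i].
/p/ — between /i/ and /e/; rule 2 does not apply here → [p].
/e/ (between /p/ and /d/): in an unstressed syllable, so rule 3 applies → [ə].
/d/ stays [d].
/i/ (word-final) occurs in an unstressed syllable → [ə] by rule 3.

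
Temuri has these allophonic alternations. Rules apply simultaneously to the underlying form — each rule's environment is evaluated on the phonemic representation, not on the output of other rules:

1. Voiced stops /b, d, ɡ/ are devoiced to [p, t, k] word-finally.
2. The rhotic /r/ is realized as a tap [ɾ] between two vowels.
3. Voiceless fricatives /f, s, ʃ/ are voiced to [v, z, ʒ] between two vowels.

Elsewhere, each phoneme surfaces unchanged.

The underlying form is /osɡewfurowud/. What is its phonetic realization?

/o/ (word-initial): no rule targets it → [o].
/s/ (between /o/ and /ɡ/): rule 3 targets it, but not between two vowels → unchanged [s].
/ɡ/ — between /s/ and /e/; rule 1 does not apply here → [ɡ].
/e/ (between /ɡ/ and /w/) is unaffected → [e].
/w/ stays [w].
/f/ (between /w/ and /u/) fails the environment for rule 3, so it stays [f].
/u/ stays [u].
/r/ — between /u/ and /o/, between two vowels — surfaces as [ɾ] (rule 2).
/o/ stays [o].
/w/ — not in any rule's target class → [w].
/u/ (between /w/ and /d/) is unaffected → [u].
/d/ meets the environment for rule 1 (word-finally) → [t].

[osɡewfuɾowut]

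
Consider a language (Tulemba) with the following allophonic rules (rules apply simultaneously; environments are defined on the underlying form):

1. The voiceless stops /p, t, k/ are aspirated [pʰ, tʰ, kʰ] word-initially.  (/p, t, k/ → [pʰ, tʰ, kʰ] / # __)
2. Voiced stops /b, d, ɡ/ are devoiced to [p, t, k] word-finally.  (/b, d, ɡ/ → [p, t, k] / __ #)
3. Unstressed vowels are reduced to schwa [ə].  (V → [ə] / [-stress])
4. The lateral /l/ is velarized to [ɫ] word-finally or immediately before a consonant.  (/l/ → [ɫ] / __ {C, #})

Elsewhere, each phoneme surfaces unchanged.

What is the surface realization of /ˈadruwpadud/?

/a/ (word-initial): rule 3 targets it, but not in an unstressed syllable → unchanged [a].
/d/ — between /a/ and /r/; rule 2 does not apply here → [d].
/u/ — between /r/ and /w/, in an unstressed syllable — surfaces as [ə] (rule 3).
/p/ — between /w/ and /a/; rule 1 does not apply here → [p].
/a/ (between /p/ and /d/): in an unstressed syllable, so rule 3 applies → [ə].
/d/ (between /a/ and /u/): rule 2 targets it, but not word-finally → unchanged [d].
Rule 3 applies to /u/ (between /d/ and /d/: in an unstressed syllable) → [ə].
/d/ — word-final, word-finally — surfaces as [t] (rule 2).

[ˈadrəwpədət]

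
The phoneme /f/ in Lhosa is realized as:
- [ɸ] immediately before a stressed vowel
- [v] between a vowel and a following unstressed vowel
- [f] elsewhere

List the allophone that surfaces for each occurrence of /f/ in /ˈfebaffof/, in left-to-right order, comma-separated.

[ɸ], [f], [f], [f]

Occurrence 1 (position 1): immediately before a stressed vowel → [ɸ].
Occurrence 2 (position 5): no conditioning environment matches → elsewhere allophone [f].
Occurrence 3 (position 6): no conditioning environment matches → elsewhere allophone [f].
Occurrence 4 (position 8): no conditioning environment matches → elsewhere allophone [f].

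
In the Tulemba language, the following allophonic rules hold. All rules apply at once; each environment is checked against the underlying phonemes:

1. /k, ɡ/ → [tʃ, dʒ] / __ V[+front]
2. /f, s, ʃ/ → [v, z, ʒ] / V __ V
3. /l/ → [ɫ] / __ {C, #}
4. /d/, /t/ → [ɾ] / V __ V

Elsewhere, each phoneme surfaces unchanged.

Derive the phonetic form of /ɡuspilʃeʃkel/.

[ɡuspiɫʃeʃtʃeɫ]

/ɡ/ (word-initial) is in the target of rule 1 but the environment (before a front vowel) is not met → [ɡ].
/u/ — not in any rule's target class → [u].
/s/ — between /u/ and /p/; rule 2 does not apply here → [s].
/p/ (between /s/ and /i/): no rule targets it → [p].
/i/ (between /p/ and /l/) is unaffected → [i].
/l/ (between /i/ and /ʃ/): word-finally or immediately before a consonant, so rule 3 applies → [ɫ].
/ʃ/ — between /l/ and /e/; rule 2 does not apply here → [ʃ].
/e/ — not in any rule's target class → [e].
/ʃ/ (between /e/ and /k/) is in the target of rule 2 but the environment (between two vowels) is not met → [ʃ].
/k/ — between /ʃ/ and /e/, before a front vowel — surfaces as [tʃ] (rule 1).
/e/ (between /k/ and /l/): no rule targets it → [e].
/l/ meets the environment for rule 3 (word-finally or immediately before a consonant) → [ɫ].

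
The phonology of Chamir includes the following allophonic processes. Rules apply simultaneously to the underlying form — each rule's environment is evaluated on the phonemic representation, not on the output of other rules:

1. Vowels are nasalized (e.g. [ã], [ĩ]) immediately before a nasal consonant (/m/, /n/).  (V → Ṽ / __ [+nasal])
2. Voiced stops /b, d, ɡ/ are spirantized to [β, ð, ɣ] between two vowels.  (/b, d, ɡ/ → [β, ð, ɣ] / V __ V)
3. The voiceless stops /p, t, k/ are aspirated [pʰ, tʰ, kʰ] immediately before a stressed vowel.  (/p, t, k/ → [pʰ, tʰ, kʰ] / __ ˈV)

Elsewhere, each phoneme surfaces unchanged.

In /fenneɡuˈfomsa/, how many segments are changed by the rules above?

Segments that undergo a rule: /e/ → [ẽ] (rule 1); /ɡ/ → [ɣ] (rule 2); /o/ → [õ] (rule 1).
All other segments surface unchanged.

3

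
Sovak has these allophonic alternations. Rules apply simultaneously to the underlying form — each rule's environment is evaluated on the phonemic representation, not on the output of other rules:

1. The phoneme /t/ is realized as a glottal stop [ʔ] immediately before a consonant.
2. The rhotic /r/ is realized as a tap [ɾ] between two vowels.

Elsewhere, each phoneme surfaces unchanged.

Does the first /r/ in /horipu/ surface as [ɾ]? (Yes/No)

/r/ meets the environment for rule 2 (between two vowels) → [ɾ].
The actual realization is [ɾ], which matches [ɾ].

Yes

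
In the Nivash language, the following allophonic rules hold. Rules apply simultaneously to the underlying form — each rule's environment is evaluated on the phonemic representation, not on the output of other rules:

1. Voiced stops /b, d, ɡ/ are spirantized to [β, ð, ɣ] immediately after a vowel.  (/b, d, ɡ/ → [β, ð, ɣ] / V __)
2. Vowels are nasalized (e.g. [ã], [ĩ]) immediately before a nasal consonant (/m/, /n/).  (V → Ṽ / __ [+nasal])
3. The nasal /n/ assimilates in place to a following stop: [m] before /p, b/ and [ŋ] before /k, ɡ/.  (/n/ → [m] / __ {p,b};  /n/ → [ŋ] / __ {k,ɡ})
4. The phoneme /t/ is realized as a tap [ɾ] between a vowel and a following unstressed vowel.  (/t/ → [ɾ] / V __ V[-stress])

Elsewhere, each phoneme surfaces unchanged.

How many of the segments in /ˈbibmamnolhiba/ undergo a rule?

3

Segments that undergo a rule: /b/ → [β] (rule 1); /a/ → [ã] (rule 2); /b/ → [β] (rule 1).
All other segments surface unchanged.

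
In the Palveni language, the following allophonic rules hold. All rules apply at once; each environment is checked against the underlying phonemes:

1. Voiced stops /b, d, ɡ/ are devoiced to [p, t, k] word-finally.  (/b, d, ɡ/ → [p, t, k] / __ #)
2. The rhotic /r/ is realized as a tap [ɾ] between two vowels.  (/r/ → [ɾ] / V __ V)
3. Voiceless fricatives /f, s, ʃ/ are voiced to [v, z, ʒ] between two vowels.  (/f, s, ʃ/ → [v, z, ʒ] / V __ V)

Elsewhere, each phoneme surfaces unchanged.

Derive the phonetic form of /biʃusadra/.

[biʒuzadra]

/b/ — word-initial; rule 1 does not apply here → [b].
/i/ (between /b/ and /ʃ/): no rule targets it → [i].
/ʃ/ (between /i/ and /u/) occurs between two vowels → [ʒ] by rule 3.
/u/ — not in any rule's target class → [u].
/s/ — between /u/ and /a/, between two vowels — surfaces as [z] (rule 3).
/a/ stays [a].
/d/ (between /a/ and /r/): rule 1 targets it, but not word-finally → unchanged [d].
/r/ (between /d/ and /a/): rule 2 targets it, but not between two vowels → unchanged [r].
/a/ (word-final) is unaffected → [a].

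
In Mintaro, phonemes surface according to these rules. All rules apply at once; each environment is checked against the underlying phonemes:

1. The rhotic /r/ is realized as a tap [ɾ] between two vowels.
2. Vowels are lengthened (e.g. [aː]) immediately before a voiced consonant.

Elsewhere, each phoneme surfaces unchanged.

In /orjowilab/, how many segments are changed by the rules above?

Segments that undergo a rule: /o/ → [oː] (rule 2); /o/ → [oː] (rule 2); /i/ → [iː] (rule 2); /a/ → [aː] (rule 2).
All other segments surface unchanged.

4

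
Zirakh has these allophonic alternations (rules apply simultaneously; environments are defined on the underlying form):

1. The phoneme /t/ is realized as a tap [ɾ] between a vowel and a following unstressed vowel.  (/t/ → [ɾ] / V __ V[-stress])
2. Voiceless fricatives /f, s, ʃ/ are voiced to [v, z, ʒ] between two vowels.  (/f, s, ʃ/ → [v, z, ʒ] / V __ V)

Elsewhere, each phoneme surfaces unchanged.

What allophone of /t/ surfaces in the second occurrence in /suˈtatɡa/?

[t]

/t/ (between /a/ and /ɡ/) is in the target of rule 1 but the environment (between a vowel and a following unstressed vowel) is not met → [t].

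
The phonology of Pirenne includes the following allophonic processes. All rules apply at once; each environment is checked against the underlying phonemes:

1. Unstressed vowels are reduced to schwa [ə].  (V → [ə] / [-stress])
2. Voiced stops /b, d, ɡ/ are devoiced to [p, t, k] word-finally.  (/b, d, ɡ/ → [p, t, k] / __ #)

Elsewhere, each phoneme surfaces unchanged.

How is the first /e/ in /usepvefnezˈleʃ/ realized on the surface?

/e/ — between /s/ and /p/, in an unstressed syllable — surfaces as [ə] (rule 1).

[ə]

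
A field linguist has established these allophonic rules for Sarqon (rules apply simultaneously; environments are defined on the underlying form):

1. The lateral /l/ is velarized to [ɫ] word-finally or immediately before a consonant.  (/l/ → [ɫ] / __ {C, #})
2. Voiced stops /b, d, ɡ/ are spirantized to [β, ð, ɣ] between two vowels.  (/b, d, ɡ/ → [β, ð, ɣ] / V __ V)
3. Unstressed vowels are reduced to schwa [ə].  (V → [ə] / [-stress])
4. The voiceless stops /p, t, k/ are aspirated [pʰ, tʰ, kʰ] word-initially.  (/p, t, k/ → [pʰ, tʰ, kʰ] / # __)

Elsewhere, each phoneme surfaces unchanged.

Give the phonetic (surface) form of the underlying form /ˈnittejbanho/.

/i/ (between /n/ and /t/) fails the environment for rule 3, so it stays [i].
/t/ (between /i/ and /t/) is in the target of rule 4 but the environment (word-initially) is not met → [t].
/t/ (between /t/ and /e/) fails the environment for rule 4, so it stays [t].
/e/ (between /t/ and /j/) occurs in an unstressed syllable → [ə] by rule 3.
/b/ — between /j/ and /a/; rule 2 does not apply here → [b].
/a/ meets the environment for rule 3 (in an unstressed syllable) → [ə].
/o/ (word-final): in an unstressed syllable, so rule 3 applies → [ə].

[ˈnittəjbənhə]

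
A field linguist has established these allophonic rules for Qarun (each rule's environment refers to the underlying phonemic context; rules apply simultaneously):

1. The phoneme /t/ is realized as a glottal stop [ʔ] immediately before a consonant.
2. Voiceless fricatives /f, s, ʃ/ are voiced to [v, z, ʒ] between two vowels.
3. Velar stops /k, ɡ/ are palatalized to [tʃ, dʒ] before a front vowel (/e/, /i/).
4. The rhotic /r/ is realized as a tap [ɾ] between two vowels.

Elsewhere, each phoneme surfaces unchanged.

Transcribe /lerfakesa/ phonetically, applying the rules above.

[lerfatʃeza]

/l/ (word-initial): no rule targets it → [l].
/e/ stays [e].
/r/ (between /e/ and /f/): rule 4 targets it, but not between two vowels → unchanged [r].
/f/ (between /r/ and /a/) fails the environment for rule 2, so it stays [f].
/a/ stays [a].
/k/ (between /a/ and /e/) occurs before a front vowel → [tʃ] by rule 3.
/e/ — not in any rule's target class → [e].
/s/ (between /e/ and /a/) occurs between two vowels → [z] by rule 2.
/a/ (word-final) is unaffected → [a].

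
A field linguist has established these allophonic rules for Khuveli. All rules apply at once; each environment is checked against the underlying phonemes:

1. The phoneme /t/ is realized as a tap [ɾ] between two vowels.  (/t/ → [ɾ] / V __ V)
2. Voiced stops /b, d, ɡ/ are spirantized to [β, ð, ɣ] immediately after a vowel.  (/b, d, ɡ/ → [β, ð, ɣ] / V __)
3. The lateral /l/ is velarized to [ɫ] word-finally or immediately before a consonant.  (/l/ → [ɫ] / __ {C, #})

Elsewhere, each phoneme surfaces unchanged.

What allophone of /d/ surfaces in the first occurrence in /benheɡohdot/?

[d]

/d/ — between /h/ and /o/; rule 2 does not apply here → [d].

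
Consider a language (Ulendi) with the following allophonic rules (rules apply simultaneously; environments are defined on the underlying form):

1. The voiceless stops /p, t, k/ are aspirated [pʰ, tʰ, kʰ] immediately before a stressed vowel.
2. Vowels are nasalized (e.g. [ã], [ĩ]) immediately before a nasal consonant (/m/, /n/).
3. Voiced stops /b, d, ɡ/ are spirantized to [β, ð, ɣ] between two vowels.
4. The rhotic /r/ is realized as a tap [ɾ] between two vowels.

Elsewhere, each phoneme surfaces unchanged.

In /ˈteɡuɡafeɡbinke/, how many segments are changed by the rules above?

Segments that undergo a rule: /t/ → [tʰ] (rule 1); /ɡ/ → [ɣ] (rule 3); /ɡ/ → [ɣ] (rule 3); /i/ → [ĩ] (rule 2).
All other segments surface unchanged.

4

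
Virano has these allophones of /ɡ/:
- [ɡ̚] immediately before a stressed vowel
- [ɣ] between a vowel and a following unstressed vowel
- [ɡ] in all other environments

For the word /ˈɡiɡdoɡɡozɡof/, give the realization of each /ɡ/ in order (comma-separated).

Occurrence 1 (position 1): immediately before a stressed vowel → [ɡ̚].
Occurrence 2 (position 3): no conditioning environment matches → elsewhere allophone [ɡ].
Occurrence 3 (position 6): no conditioning environment matches → elsewhere allophone [ɡ].
Occurrence 4 (position 7): no conditioning environment matches → elsewhere allophone [ɡ].
Occurrence 5 (position 10): no conditioning environment matches → elsewhere allophone [ɡ].

[ɡ̚], [ɡ], [ɡ], [ɡ], [ɡ]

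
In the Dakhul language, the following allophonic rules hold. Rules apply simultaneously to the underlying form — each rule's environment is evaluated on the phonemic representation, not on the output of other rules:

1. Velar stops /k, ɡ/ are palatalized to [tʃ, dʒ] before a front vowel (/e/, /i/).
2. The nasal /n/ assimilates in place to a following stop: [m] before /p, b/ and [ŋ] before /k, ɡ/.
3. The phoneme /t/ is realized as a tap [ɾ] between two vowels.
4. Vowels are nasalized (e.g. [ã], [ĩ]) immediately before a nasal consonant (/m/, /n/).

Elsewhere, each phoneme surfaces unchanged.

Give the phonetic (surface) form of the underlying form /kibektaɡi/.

/k/ (word-initial): before a front vowel, so rule 1 applies → [tʃ].
/i/ (between /k/ and /b/): rule 4 targets it, but not before a nasal consonant → unchanged [i].
/e/ (between /b/ and /k/): rule 4 targets it, but not before a nasal consonant → unchanged [e].
/k/ (between /e/ and /t/): rule 1 targets it, but not before a front vowel → unchanged [k].
/t/ (between /k/ and /a/): rule 3 targets it, but not between two vowels → unchanged [t].
/a/ (between /t/ and /ɡ/) fails the environment for rule 4, so it stays [a].
/ɡ/ — between /a/ and /i/, before a front vowel — surfaces as [dʒ] (rule 1).
/i/ (word-final): rule 4 targets it, but not before a nasal consonant → unchanged [i].

[tʃibektadʒi]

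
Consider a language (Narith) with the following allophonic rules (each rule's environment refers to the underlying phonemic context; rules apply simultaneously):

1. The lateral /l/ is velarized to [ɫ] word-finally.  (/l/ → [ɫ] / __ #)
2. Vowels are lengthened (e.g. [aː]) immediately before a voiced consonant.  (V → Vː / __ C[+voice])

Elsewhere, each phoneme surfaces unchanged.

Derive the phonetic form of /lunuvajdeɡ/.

[luːnuːvaːjdeːɡ]

/l/ (word-initial): rule 1 targets it, but not word-finally → unchanged [l].
/u/ (between /l/ and /n/): before a voiced consonant, so rule 2 applies → [uː].
/n/ (between /u/ and /u/): no rule targets it → [n].
/u/ meets the environment for rule 2 (before a voiced consonant) → [uː].
/v/ (between /u/ and /a/) is unaffected → [v].
/a/ (between /v/ and /j/) occurs before a voiced consonant → [aː] by rule 2.
/j/ stays [j].
/d/ (between /j/ and /e/) is unaffected → [d].
/e/ (between /d/ and /ɡ/) occurs before a voiced consonant → [eː] by rule 2.
/ɡ/ — not in any rule's target class → [ɡ].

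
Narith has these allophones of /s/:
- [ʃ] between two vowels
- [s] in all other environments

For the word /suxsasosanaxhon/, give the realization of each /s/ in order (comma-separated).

Occurrence 1 (position 1): no conditioning environment matches → elsewhere allophone [s].
Occurrence 2 (position 4): no conditioning environment matches → elsewhere allophone [s].
Occurrence 3 (position 6): between two vowels → [ʃ].
Occurrence 4 (position 8): between two vowels → [ʃ].

[s], [s], [ʃ], [ʃ]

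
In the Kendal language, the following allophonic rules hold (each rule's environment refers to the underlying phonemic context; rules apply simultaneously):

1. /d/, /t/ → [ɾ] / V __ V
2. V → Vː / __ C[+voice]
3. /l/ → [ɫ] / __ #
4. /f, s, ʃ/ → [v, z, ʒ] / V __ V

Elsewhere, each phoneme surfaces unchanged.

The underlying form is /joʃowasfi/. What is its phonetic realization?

[joʒoːwasfi]

/j/ — not in any rule's target class → [j].
/o/ (between /j/ and /ʃ/): rule 2 targets it, but not before a voiced consonant → unchanged [o].
/ʃ/ (between /o/ and /o/): between two vowels, so rule 4 applies → [ʒ].
/o/ (between /ʃ/ and /w/) occurs before a voiced consonant → [oː] by rule 2.
/w/ — not in any rule's target class → [w].
/a/ (between /w/ and /s/): rule 2 targets it, but not before a voiced consonant → unchanged [a].
/s/ (between /a/ and /f/) fails the environment for rule 4, so it stays [s].
/f/ — between /s/ and /i/; rule 4 does not apply here → [f].
/i/ (word-final): rule 2 targets it, but not before a voiced consonant → unchanged [i].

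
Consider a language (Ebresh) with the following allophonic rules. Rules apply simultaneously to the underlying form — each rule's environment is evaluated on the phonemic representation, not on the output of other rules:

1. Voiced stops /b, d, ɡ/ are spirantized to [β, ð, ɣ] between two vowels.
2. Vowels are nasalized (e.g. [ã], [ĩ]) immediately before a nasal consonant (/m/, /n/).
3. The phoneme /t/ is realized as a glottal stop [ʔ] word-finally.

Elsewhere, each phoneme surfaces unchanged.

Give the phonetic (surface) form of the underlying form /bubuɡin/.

[buβuɣĩn]

/b/ (word-initial) fails the environment for rule 1, so it stays [b].
/u/ (between /b/ and /b/) is in the target of rule 2 but the environment (before a nasal consonant) is not met → [u].
/b/ (between /u/ and /u/) occurs between two vowels → [β] by rule 1.
/u/ (between /b/ and /ɡ/) is in the target of rule 2 but the environment (before a nasal consonant) is not met → [u].
Rule 1 applies to /ɡ/ (between /u/ and /i/: between two vowels) → [ɣ].
/i/ meets the environment for rule 2 (before a nasal consonant) → [ĩ].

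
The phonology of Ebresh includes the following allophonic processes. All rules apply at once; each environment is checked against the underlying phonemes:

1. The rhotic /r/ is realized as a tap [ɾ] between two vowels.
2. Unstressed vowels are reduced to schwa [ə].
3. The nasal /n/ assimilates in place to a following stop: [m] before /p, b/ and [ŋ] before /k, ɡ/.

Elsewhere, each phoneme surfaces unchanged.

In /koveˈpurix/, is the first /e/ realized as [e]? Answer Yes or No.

/e/ (between /v/ and /p/) occurs in an unstressed syllable → [ə] by rule 2.
The actual realization is [ə], not [e].

No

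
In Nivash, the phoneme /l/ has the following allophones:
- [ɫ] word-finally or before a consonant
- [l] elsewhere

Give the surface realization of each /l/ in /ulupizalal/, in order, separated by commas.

[l], [l], [ɫ]

Occurrence 1 (position 2): no conditioning environment matches → elsewhere allophone [l].
Occurrence 2 (position 8): no conditioning environment matches → elsewhere allophone [l].
Occurrence 3 (position 10): word-finally or before a consonant → [ɫ].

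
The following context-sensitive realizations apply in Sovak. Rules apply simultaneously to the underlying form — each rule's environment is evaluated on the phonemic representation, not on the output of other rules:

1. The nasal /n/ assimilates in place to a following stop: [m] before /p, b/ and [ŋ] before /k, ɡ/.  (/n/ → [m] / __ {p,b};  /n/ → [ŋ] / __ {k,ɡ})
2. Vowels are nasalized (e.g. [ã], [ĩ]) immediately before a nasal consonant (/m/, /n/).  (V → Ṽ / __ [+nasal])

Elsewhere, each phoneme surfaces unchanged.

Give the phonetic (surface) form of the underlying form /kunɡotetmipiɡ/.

[kũŋɡotetmipiɡ]

/k/ — not in any rule's target class → [k].
/u/ meets the environment for rule 2 (before a nasal consonant) → [ũ].
/n/ — between /u/ and /ɡ/, before a labial or velar stop — surfaces as [ŋ] (rule 1).
/ɡ/ (between /n/ and /o/) is unaffected → [ɡ].
/o/ — between /ɡ/ and /t/; rule 2 does not apply here → [o].
/t/ (between /o/ and /e/): no rule targets it → [t].
/e/ (between /t/ and /t/) is in the target of rule 2 but the environment (before a nasal consonant) is not met → [e].
/t/ stays [t].
/m/ stays [m].
/i/ — between /m/ and /p/; rule 2 does not apply here → [i].
/p/ (between /i/ and /i/) is unaffected → [p].
/i/ (between /p/ and /ɡ/) fails the environment for rule 2, so it stays [i].
/ɡ/ (word-final): no rule targets it → [ɡ].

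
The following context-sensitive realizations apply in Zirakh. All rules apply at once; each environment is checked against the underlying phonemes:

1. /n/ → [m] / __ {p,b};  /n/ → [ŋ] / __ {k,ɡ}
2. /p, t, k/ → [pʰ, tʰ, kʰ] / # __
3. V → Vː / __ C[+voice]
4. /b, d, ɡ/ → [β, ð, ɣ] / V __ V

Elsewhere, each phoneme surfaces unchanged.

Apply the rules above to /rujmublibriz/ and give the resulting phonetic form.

/r/ stays [r].
/u/ (between /r/ and /j/) occurs before a voiced consonant → [uː] by rule 3.
/j/ (between /u/ and /m/) is unaffected → [j].
/m/ — not in any rule's target class → [m].
/u/ meets the environment for rule 3 (before a voiced consonant) → [uː].
/b/ (between /u/ and /l/) is in the target of rule 4 but the environment (between two vowels) is not met → [b].
/l/ stays [l].
/i/ — between /l/ and /b/, before a voiced consonant — surfaces as [iː] (rule 3).
/b/ (between /i/ and /r/) fails the environment for rule 4, so it stays [b].
/r/ stays [r].
/i/ (between /r/ and /z/): before a voiced consonant, so rule 3 applies → [iː].
/z/ (word-final) is unaffected → [z].

[ruːjmuːbliːbriːz]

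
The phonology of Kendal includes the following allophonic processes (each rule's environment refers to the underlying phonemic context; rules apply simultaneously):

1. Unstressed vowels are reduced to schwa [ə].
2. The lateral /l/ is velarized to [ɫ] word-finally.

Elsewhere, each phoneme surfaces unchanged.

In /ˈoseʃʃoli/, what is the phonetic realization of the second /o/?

[ə]

/o/ meets the environment for rule 1 (in an unstressed syllable) → [ə].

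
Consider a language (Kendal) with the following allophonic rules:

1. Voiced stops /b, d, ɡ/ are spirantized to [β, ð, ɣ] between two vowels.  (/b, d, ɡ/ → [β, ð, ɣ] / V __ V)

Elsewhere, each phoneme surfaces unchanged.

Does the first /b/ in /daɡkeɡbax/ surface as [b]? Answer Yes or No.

/b/ (between /ɡ/ and /a/) fails the environment for rule 1, so it stays [b].
The actual realization is [b], which matches [b].

Yes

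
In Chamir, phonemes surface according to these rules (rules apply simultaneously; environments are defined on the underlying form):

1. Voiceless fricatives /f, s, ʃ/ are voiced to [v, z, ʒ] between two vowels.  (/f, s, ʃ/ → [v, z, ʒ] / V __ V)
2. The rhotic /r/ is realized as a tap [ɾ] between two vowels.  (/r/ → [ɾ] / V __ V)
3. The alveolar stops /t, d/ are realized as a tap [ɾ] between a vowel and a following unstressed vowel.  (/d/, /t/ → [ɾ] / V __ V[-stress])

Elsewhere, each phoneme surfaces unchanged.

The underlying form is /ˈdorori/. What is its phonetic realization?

/d/ (word-initial): rule 3 targets it, but not between a vowel and a following unstressed vowel → unchanged [d].
/o/ (between /d/ and /r/): no rule targets it → [o].
/r/ meets the environment for rule 2 (between two vowels) → [ɾ].
/o/ stays [o].
/r/ (between /o/ and /i/): between two vowels, so rule 2 applies → [ɾ].
/i/ stays [i].

[ˈdoɾoɾi]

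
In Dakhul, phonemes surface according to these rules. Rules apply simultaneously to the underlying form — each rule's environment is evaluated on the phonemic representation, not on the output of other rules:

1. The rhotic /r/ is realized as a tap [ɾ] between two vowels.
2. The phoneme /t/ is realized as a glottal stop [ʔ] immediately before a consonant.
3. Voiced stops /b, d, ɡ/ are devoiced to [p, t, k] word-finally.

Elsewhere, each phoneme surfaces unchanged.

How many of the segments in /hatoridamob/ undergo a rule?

2

Segments that undergo a rule: /r/ → [ɾ] (rule 1); /b/ → [p] (rule 3).
All other segments surface unchanged.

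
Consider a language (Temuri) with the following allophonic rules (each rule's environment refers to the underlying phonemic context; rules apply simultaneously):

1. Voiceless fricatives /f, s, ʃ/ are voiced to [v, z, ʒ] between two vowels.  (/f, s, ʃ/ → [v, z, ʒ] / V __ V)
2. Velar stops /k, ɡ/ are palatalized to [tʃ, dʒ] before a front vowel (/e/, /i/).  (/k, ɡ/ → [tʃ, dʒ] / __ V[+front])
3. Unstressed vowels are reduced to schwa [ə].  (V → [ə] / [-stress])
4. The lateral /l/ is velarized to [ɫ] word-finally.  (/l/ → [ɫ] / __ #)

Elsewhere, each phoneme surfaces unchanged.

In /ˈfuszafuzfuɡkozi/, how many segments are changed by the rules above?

Segments that undergo a rule: /a/ → [ə] (rule 3); /f/ → [v] (rule 1); /u/ → [ə] (rule 3); /u/ → [ə] (rule 3); /o/ → [ə] (rule 3); /i/ → [ə] (rule 3).
All other segments surface unchanged.

6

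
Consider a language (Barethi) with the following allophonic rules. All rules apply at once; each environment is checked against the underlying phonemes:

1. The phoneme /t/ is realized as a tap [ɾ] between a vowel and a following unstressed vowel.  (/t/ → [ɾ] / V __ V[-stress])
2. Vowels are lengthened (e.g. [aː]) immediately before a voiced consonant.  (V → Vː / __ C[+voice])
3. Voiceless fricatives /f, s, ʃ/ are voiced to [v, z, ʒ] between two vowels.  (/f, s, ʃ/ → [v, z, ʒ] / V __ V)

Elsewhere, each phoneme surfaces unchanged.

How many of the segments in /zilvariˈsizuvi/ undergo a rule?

Segments that undergo a rule: /i/ → [iː] (rule 2); /a/ → [aː] (rule 2); /s/ → [z] (rule 3); /i/ → [iː] (rule 2); /u/ → [uː] (rule 2).
All other segments surface unchanged.

5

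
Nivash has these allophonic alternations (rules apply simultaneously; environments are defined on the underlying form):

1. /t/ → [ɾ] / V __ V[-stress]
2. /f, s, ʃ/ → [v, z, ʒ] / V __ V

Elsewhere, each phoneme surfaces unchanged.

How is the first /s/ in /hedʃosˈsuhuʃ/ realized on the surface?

[s]

/s/ (between /o/ and /s/) fails the environment for rule 2, so it stays [s].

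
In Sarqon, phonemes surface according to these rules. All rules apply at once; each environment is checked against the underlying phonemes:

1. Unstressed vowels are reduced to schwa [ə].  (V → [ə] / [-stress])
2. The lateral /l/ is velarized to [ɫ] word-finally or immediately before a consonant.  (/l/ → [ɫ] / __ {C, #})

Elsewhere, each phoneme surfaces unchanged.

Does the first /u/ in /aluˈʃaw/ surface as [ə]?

/u/ (between /l/ and /ʃ/) occurs in an unstressed syllable → [ə] by rule 1.
The actual realization is [ə], which matches [ə].

Yes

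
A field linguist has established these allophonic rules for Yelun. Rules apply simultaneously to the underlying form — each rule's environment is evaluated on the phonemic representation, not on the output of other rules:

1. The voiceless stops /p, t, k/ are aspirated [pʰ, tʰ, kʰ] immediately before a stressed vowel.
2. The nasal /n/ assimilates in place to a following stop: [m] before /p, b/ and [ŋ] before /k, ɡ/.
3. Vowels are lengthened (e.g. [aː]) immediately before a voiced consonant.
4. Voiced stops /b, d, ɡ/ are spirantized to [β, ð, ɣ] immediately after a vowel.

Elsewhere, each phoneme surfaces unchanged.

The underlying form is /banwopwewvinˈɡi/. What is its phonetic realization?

/b/ — word-initial; rule 4 does not apply here → [b].
/a/ — between /b/ and /n/, before a voiced consonant — surfaces as [aː] (rule 3).
/n/ (between /a/ and /w/): rule 2 targets it, but not before a labial or velar stop → unchanged [n].
/w/ stays [w].
/o/ (between /w/ and /p/) fails the environment for rule 3, so it stays [o].
/p/ — between /o/ and /w/; rule 1 does not apply here → [p].
/w/ — not in any rule's target class → [w].
/e/ — between /w/ and /w/, before a voiced consonant — surfaces as [eː] (rule 3).
/w/ (between /e/ and /v/) is unaffected → [w].
/v/ (between /w/ and /i/): no rule targets it → [v].
/i/ (between /v/ and /n/): before a voiced consonant, so rule 3 applies → [iː].
/n/ — between /i/ and /ɡ/, before a labial or velar stop — surfaces as [ŋ] (rule 2).
/ɡ/ (between /n/ and /i/): rule 4 targets it, but not immediately after a vowel → unchanged [ɡ].
/i/ — word-final; rule 3 does not apply here → [i].

[baːnwopweːwviːŋˈɡi]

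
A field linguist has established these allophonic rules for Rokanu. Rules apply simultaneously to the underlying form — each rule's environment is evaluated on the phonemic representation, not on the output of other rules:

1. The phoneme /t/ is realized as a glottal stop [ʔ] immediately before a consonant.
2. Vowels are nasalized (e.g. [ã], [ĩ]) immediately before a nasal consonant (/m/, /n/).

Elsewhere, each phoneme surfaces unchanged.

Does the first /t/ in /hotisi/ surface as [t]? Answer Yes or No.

/t/ (between /o/ and /i/) fails the environment for rule 1, so it stays [t].
The actual realization is [t], which matches [t].

Yes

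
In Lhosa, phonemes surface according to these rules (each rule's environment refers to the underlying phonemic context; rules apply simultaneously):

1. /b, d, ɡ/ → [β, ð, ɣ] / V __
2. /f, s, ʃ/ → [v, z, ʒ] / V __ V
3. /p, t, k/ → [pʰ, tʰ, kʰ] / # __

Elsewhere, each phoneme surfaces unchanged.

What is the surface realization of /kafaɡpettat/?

/k/ meets the environment for rule 3 (word-initially) → [kʰ].
/f/ (between /a/ and /a/) occurs between two vowels → [v] by rule 2.
Rule 1 applies to /ɡ/ (between /a/ and /p/: immediately after a vowel) → [ɣ].
/p/ (between /ɡ/ and /e/): rule 3 targets it, but not word-initially → unchanged [p].
/t/ (between /e/ and /t/): rule 3 targets it, but not word-initially → unchanged [t].
/t/ (between /t/ and /a/): rule 3 targets it, but not word-initially → unchanged [t].
/t/ (word-final): rule 3 targets it, but not word-initially → unchanged [t].

[kʰavaɣpettat]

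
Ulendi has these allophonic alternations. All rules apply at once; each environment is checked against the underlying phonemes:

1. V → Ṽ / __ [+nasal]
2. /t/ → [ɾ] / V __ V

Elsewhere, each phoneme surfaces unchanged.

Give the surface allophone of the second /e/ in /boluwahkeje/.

/e/ (word-final): rule 1 targets it, but not before a nasal consonant → unchanged [e].

[e]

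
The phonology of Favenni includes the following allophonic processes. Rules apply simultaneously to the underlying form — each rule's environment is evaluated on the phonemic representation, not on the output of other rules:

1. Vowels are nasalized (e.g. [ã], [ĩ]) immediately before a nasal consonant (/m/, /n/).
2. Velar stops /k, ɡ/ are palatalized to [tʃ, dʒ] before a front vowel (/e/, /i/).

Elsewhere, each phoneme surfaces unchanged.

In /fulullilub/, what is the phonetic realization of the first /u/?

[u]

/u/ (between /f/ and /l/) fails the environment for rule 1, so it stays [u].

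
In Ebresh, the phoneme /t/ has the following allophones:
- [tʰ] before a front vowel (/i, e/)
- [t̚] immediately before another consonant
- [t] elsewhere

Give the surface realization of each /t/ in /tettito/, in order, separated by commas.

Occurrence 1 (position 1): before a front vowel (/i, e/) → [tʰ].
Occurrence 2 (position 3): immediately before another consonant → [t̚].
Occurrence 3 (position 4): before a front vowel (/i, e/) → [tʰ].
Occurrence 4 (position 6): no conditioning environment matches → elsewhere allophone [t].

[tʰ], [t̚], [tʰ], [t]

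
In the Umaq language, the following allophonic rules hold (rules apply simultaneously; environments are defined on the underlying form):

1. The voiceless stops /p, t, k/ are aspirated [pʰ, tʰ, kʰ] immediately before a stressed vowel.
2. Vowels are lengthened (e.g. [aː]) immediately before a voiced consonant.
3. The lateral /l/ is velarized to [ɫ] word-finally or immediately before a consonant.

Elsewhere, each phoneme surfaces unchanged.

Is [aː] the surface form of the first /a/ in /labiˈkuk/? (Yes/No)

Yes

/a/ meets the environment for rule 2 (before a voiced consonant) → [aː].
The actual realization is [aː], which matches [aː].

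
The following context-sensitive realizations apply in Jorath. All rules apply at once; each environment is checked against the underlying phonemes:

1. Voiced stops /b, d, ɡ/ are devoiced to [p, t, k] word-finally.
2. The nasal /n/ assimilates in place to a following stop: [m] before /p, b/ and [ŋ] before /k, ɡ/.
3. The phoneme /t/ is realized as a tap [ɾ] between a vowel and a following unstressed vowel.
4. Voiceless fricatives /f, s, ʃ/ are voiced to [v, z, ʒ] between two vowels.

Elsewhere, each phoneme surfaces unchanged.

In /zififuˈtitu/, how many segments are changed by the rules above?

Segments that undergo a rule: /f/ → [v] (rule 4); /f/ → [v] (rule 4); /t/ → [ɾ] (rule 3).
All other segments surface unchanged.

3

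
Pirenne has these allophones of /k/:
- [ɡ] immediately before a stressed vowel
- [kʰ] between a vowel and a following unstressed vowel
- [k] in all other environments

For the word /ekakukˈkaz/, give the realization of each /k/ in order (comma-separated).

Occurrence 1 (position 2): between a vowel and a following unstressed vowel → [kʰ].
Occurrence 2 (position 4): between a vowel and a following unstressed vowel → [kʰ].
Occurrence 3 (position 6): no conditioning environment matches → elsewhere allophone [k].
Occurrence 4 (position 7): immediately before a stressed vowel → [ɡ].

[kʰ], [kʰ], [k], [ɡ]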